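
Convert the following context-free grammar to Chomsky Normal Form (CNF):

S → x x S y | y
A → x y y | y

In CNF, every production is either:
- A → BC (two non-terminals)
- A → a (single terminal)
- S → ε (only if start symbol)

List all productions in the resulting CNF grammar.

TX → x; TY → y; S → y; A → y; S → TX X0; X0 → TX X1; X1 → S TY; A → TX X2; X2 → TY TY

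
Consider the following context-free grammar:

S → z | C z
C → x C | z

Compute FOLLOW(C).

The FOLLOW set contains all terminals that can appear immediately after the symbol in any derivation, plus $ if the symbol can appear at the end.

We compute FOLLOW(C) using the standard algorithm.
FOLLOW(S) starts with {$}.
FIRST(C) = {x, z}
FIRST(S) = {x, z}
FOLLOW(C) = {z}
FOLLOW(S) = {$}
Therefore, FOLLOW(C) = {z}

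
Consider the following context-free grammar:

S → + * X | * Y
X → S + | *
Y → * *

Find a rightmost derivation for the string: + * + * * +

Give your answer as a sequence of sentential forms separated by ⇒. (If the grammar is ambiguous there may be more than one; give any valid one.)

S ⇒ + * X ⇒ + * S + ⇒ + * + * X + ⇒ + * + * * +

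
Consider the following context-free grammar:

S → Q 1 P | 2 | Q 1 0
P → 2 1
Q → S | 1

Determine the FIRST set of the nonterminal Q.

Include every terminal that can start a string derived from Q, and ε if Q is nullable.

We compute FIRST(Q) using the standard algorithm.
FIRST(P) = {2}
FIRST(Q) = {1, 2}
FIRST(S) = {1, 2}
Therefore, FIRST(Q) = {1, 2}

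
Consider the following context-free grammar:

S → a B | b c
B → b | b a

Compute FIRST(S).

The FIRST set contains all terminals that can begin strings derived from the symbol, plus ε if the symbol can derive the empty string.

We compute FIRST(S) using the standard algorithm.
FIRST(B) = {b}
FIRST(S) = {a, b}
Therefore, FIRST(S) = {a, b}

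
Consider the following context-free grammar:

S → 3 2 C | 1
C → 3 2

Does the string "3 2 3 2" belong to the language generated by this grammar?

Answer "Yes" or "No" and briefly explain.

Yes - a valid derivation exists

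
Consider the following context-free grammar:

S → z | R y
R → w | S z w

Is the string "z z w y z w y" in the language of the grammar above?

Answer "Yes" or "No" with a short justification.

Yes - a valid derivation exists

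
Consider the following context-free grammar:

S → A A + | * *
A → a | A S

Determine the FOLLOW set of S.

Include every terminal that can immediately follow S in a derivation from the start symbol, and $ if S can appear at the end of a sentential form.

We compute FOLLOW(S) using the standard algorithm.
FOLLOW(S) starts with {$}.
FIRST(A) = {a}
FIRST(S) = {*, a}
FOLLOW(A) = {*, +, a}
FOLLOW(S) = {$, *, +, a}
Therefore, FOLLOW(S) = {$, *, +, a}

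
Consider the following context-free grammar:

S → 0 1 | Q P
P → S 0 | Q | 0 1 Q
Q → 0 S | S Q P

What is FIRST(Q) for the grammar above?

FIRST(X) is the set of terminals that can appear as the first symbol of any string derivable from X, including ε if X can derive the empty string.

We compute FIRST(Q) using the standard algorithm.
FIRST(P) = {0}
FIRST(Q) = {0}
FIRST(S) = {0}
Therefore, FIRST(Q) = {0}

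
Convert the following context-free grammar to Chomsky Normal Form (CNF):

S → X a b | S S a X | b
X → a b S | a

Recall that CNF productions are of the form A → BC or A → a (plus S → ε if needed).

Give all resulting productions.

TA → a; TB → b; S → b; X → a; S → X X0; X0 → TA TB; S → S X1; X1 → S X2; X2 → TA X; X → TA X3; X3 → TB S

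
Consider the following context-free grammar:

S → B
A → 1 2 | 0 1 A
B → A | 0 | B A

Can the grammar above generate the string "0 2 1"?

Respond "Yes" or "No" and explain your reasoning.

No - no valid derivation exists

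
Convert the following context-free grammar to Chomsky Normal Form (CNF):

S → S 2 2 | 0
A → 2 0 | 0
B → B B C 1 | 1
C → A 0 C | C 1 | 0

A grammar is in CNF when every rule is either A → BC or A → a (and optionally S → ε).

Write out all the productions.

T2 → 2; S → 0; T0 → 0; A → 0; T1 → 1; B → 1; C → 0; S → S X0; X0 → T2 T2; A → T2 T0; B → B X1; X1 → B X2; X2 → C T1; C → A X3; X3 → T0 C; C → C T1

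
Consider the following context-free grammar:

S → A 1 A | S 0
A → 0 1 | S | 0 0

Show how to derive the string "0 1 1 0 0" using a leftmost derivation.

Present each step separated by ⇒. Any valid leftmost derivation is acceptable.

S ⇒ A 1 A ⇒ 0 1 1 A ⇒ 0 1 1 0 0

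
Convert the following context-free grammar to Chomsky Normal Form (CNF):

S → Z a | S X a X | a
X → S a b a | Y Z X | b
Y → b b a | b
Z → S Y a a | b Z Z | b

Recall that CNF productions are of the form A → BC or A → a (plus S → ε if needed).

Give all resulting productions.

TA → a; S → a; TB → b; X → b; Y → b; Z → b; S → Z TA; S → S X0; X0 → X X1; X1 → TA X; X → S X2; X2 → TA X3; X3 → TB TA; X → Y X4; X4 → Z X; Y → TB X5; X5 → TB TA; Z → S X6; X6 → Y X7; X7 → TA TA; Z → TB X8; X8 → Z Z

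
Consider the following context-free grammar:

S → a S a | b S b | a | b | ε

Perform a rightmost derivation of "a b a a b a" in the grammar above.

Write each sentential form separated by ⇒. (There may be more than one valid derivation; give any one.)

S ⇒ a S a ⇒ a b S b a ⇒ a b a S a b a ⇒ a b a a b a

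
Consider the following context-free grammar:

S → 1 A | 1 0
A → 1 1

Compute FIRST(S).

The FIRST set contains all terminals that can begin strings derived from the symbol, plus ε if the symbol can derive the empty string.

We compute FIRST(S) using the standard algorithm.
FIRST(A) = {1}
FIRST(S) = {1}
Therefore, FIRST(S) = {1}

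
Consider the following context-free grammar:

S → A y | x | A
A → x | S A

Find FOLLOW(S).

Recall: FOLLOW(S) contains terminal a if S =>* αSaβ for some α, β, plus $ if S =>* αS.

We compute FOLLOW(S) using the standard algorithm.
FOLLOW(S) starts with {$}.
FIRST(A) = {x}
FIRST(S) = {x}
FOLLOW(A) = {$, x, y}
FOLLOW(S) = {$, x}
Therefore, FOLLOW(S) = {$, x}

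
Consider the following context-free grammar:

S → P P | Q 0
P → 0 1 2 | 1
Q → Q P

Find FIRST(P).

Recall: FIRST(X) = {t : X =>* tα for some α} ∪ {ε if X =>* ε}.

We compute FIRST(P) using the standard algorithm.
FIRST(P) = {0, 1}
FIRST(Q) = {}
FIRST(S) = {0, 1}
Therefore, FIRST(P) = {0, 1}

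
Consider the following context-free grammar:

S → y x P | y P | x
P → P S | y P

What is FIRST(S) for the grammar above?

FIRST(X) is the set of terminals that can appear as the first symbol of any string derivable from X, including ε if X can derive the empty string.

We compute FIRST(S) using the standard algorithm.
FIRST(P) = {y}
FIRST(S) = {x, y}
Therefore, FIRST(S) = {x, y}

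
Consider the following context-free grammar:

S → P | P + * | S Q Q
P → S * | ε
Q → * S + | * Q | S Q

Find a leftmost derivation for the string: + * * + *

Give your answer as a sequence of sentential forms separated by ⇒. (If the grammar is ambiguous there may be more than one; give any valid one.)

S ⇒ P + * ⇒ S * + * ⇒ P + * * + * ⇒ + * * + *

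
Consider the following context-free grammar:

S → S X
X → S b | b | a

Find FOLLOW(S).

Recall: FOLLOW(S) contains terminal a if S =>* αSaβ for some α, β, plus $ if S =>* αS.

We compute FOLLOW(S) using the standard algorithm.
FOLLOW(S) starts with {$}.
FIRST(S) = {}
FIRST(X) = {a, b}
FOLLOW(S) = {$, a, b}
FOLLOW(X) = {$, a, b}
Therefore, FOLLOW(S) = {$, a, b}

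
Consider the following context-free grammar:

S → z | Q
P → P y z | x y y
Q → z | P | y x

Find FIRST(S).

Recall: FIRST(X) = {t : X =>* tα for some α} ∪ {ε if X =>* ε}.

We compute FIRST(S) using the standard algorithm.
FIRST(P) = {x}
FIRST(Q) = {x, y, z}
FIRST(S) = {x, y, z}
Therefore, FIRST(S) = {x, y, z}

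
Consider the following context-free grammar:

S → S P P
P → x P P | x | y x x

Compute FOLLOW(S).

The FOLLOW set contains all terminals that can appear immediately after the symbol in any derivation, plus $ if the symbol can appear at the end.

We compute FOLLOW(S) using the standard algorithm.
FOLLOW(S) starts with {$}.
FIRST(P) = {x, y}
FIRST(S) = {}
FOLLOW(P) = {$, x, y}
FOLLOW(S) = {$, x, y}
Therefore, FOLLOW(S) = {$, x, y}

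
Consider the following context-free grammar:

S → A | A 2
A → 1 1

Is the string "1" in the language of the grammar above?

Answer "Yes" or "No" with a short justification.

No - no valid derivation exists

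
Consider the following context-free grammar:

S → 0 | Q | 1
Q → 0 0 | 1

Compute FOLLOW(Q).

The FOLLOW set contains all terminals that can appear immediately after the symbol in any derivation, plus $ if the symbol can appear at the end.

We compute FOLLOW(Q) using the standard algorithm.
FOLLOW(S) starts with {$}.
FIRST(Q) = {0, 1}
FIRST(S) = {0, 1}
FOLLOW(Q) = {$}
FOLLOW(S) = {$}
Therefore, FOLLOW(Q) = {$}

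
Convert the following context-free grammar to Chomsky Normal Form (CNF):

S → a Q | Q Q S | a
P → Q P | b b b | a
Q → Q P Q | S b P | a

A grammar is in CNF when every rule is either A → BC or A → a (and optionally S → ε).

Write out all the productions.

TA → a; S → a; TB → b; P → a; Q → a; S → TA Q; S → Q X0; X0 → Q S; P → Q P; P → TB X1; X1 → TB TB; Q → Q X2; X2 → P Q; Q → S X3; X3 → TB P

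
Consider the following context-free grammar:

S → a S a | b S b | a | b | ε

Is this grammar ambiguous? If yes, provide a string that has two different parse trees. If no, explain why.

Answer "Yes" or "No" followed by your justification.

No - the grammar is unambiguous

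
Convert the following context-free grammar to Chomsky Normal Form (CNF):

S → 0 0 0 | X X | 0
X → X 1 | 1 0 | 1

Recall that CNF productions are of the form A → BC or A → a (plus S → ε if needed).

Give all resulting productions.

T0 → 0; S → 0; T1 → 1; X → 1; S → T0 X0; X0 → T0 T0; S → X X; X → X T1; X → T1 T0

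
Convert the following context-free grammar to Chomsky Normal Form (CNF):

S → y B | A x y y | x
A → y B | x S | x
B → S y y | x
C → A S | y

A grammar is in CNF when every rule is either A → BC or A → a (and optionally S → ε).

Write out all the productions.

TY → y; TX → x; S → x; A → x; B → x; C → y; S → TY B; S → A X0; X0 → TX X1; X1 → TY TY; A → TY B; A → TX S; B → S X2; X2 → TY TY; C → A S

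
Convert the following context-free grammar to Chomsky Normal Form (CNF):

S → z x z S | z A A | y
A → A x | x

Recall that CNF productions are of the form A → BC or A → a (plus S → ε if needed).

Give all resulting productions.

TZ → z; TX → x; S → y; A → x; S → TZ X0; X0 → TX X1; X1 → TZ S; S → TZ X2; X2 → A A; A → A TX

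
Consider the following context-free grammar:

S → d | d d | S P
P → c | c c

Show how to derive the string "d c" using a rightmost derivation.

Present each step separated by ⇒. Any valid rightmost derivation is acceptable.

S ⇒ S P ⇒ S c ⇒ d c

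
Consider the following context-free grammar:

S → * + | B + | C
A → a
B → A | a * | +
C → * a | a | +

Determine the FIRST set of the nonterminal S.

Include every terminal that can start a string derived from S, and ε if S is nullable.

We compute FIRST(S) using the standard algorithm.
FIRST(A) = {a}
FIRST(B) = {+, a}
FIRST(C) = {*, +, a}
FIRST(S) = {*, +, a}
Therefore, FIRST(S) = {*, +, a}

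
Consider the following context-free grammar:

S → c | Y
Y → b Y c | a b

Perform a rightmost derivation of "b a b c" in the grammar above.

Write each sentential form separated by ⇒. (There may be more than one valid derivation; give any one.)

S ⇒ Y ⇒ b Y c ⇒ b a b c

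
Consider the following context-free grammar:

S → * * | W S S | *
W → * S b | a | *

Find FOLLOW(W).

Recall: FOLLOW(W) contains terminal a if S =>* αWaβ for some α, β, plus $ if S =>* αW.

We compute FOLLOW(W) using the standard algorithm.
FOLLOW(S) starts with {$}.
FIRST(S) = {*, a}
FIRST(W) = {*, a}
FOLLOW(S) = {$, *, a, b}
FOLLOW(W) = {*, a}
Therefore, FOLLOW(W) = {*, a}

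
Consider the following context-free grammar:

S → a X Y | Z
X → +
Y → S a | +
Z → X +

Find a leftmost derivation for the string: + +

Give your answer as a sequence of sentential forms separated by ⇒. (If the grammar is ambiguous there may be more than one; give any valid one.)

S ⇒ Z ⇒ X + ⇒ + +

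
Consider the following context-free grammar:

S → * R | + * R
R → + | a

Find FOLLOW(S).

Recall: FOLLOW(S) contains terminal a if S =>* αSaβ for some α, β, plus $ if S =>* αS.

We compute FOLLOW(S) using the standard algorithm.
FOLLOW(S) starts with {$}.
FIRST(R) = {+, a}
FIRST(S) = {*, +}
FOLLOW(R) = {$}
FOLLOW(S) = {$}
Therefore, FOLLOW(S) = {$}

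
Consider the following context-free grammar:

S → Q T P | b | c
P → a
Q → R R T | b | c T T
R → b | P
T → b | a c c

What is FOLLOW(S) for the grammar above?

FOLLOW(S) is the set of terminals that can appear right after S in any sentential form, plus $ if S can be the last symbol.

We compute FOLLOW(S) using the standard algorithm.
FOLLOW(S) starts with {$}.
FIRST(P) = {a}
FIRST(Q) = {a, b, c}
FIRST(R) = {a, b}
FIRST(S) = {a, b, c}
FIRST(T) = {a, b}
FOLLOW(P) = {$, a, b}
FOLLOW(Q) = {a, b}
FOLLOW(R) = {a, b}
FOLLOW(S) = {$}
FOLLOW(T) = {a, b}
Therefore, FOLLOW(S) = {$}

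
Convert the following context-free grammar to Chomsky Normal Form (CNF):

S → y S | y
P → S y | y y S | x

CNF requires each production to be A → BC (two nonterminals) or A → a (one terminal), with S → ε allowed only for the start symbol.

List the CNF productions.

TY → y; S → y; P → x; S → TY S; P → S TY; P → TY X0; X0 → TY S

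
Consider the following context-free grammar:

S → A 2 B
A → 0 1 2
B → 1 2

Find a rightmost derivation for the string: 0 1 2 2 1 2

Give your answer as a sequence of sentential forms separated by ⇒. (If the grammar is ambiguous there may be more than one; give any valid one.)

S ⇒ A 2 B ⇒ A 2 1 2 ⇒ 0 1 2 2 1 2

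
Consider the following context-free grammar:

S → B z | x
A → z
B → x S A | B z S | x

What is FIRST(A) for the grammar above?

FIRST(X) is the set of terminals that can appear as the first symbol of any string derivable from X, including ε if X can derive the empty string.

We compute FIRST(A) using the standard algorithm.
FIRST(A) = {z}
FIRST(B) = {x}
FIRST(S) = {x}
Therefore, FIRST(A) = {z}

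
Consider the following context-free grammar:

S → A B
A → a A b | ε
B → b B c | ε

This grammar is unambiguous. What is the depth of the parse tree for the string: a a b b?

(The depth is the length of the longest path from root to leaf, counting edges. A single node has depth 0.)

4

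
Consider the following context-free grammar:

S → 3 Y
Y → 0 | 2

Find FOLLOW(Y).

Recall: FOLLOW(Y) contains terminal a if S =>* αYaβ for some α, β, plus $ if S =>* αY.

We compute FOLLOW(Y) using the standard algorithm.
FOLLOW(S) starts with {$}.
FIRST(S) = {3}
FIRST(Y) = {0, 2}
FOLLOW(S) = {$}
FOLLOW(Y) = {$}
Therefore, FOLLOW(Y) = {$}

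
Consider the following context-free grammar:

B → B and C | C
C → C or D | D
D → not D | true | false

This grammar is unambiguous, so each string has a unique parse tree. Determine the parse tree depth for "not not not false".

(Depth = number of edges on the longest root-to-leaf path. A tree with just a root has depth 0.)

6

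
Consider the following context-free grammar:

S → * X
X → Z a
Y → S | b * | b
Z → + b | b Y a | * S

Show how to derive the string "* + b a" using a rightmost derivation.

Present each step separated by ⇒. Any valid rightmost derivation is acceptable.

S ⇒ * X ⇒ * Z a ⇒ * + b a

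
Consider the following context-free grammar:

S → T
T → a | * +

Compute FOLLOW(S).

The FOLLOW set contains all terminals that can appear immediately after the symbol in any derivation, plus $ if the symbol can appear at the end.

We compute FOLLOW(S) using the standard algorithm.
FOLLOW(S) starts with {$}.
FIRST(S) = {*, a}
FIRST(T) = {*, a}
FOLLOW(S) = {$}
FOLLOW(T) = {$}
Therefore, FOLLOW(S) = {$}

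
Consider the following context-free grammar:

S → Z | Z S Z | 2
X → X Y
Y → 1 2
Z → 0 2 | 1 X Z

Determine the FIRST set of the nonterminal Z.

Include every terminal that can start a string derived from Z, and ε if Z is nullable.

We compute FIRST(Z) using the standard algorithm.
FIRST(S) = {0, 1, 2}
FIRST(X) = {}
FIRST(Y) = {1}
FIRST(Z) = {0, 1}
Therefore, FIRST(Z) = {0, 1}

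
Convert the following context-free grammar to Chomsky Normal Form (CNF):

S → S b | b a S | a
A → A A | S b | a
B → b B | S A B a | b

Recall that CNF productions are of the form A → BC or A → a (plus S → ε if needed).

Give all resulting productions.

TB → b; TA → a; S → a; A → a; B → b; S → S TB; S → TB X0; X0 → TA S; A → A A; A → S TB; B → TB B; B → S X1; X1 → A X2; X2 → B TA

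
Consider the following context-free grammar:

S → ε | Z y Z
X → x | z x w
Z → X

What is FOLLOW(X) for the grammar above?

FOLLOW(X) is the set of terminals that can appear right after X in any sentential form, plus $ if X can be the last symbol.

We compute FOLLOW(X) using the standard algorithm.
FOLLOW(S) starts with {$}.
FIRST(S) = {x, z, ε}
FIRST(X) = {x, z}
FIRST(Z) = {x, z}
FOLLOW(S) = {$}
FOLLOW(X) = {$, y}
FOLLOW(Z) = {$, y}
Therefore, FOLLOW(X) = {$, y}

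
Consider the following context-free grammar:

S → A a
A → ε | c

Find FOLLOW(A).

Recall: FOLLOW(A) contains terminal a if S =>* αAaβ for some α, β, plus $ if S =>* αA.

We compute FOLLOW(A) using the standard algorithm.
FOLLOW(S) starts with {$}.
FIRST(A) = {c, ε}
FIRST(S) = {a, c}
FOLLOW(A) = {a}
FOLLOW(S) = {$}
Therefore, FOLLOW(A) = {a}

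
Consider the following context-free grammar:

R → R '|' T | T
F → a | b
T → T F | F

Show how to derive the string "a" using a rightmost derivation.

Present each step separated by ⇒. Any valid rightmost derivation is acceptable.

R ⇒ T ⇒ F ⇒ a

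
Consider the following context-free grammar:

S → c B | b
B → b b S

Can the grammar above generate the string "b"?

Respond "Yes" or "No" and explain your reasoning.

Yes - a valid derivation exists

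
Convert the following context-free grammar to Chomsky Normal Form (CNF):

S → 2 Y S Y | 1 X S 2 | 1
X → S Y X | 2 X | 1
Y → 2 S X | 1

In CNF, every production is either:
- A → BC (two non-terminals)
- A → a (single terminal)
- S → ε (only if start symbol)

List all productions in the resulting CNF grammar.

T2 → 2; T1 → 1; S → 1; X → 1; Y → 1; S → T2 X0; X0 → Y X1; X1 → S Y; S → T1 X2; X2 → X X3; X3 → S T2; X → S X4; X4 → Y X; X → T2 X; Y → T2 X5; X5 → S X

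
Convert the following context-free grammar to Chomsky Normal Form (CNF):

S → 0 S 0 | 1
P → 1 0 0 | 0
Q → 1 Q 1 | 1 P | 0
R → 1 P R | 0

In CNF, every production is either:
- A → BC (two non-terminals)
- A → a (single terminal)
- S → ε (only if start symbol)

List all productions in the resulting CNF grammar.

T0 → 0; S → 1; T1 → 1; P → 0; Q → 0; R → 0; S → T0 X0; X0 → S T0; P → T1 X1; X1 → T0 T0; Q → T1 X2; X2 → Q T1; Q → T1 P; R → T1 X3; X3 → P R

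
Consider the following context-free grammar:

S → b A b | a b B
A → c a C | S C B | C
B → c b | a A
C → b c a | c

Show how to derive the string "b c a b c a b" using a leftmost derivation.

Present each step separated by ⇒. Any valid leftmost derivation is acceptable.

S ⇒ b A b ⇒ b c a C b ⇒ b c a b c a b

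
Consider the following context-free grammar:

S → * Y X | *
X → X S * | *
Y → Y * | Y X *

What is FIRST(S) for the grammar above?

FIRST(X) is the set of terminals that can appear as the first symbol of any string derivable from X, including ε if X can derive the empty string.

We compute FIRST(S) using the standard algorithm.
FIRST(S) = {*}
FIRST(X) = {*}
FIRST(Y) = {}
Therefore, FIRST(S) = {*}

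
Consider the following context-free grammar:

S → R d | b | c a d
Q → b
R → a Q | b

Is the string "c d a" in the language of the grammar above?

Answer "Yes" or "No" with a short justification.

No - no valid derivation exists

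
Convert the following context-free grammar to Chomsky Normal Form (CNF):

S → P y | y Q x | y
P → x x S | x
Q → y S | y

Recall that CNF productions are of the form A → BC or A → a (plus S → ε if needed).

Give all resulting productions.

TY → y; TX → x; S → y; P → x; Q → y; S → P TY; S → TY X0; X0 → Q TX; P → TX X1; X1 → TX S; Q → TY S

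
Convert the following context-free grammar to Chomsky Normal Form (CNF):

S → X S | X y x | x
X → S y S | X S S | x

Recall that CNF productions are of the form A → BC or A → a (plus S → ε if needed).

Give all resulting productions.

TY → y; TX → x; S → x; X → x; S → X S; S → X X0; X0 → TY TX; X → S X1; X1 → TY S; X → X X2; X2 → S S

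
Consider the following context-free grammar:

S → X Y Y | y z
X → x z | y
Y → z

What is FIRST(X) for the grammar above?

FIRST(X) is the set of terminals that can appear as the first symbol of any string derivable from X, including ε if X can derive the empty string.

We compute FIRST(X) using the standard algorithm.
FIRST(S) = {x, y}
FIRST(X) = {x, y}
FIRST(Y) = {z}
Therefore, FIRST(X) = {x, y}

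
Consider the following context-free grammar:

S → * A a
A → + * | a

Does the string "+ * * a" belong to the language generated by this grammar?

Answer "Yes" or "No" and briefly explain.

No - no valid derivation exists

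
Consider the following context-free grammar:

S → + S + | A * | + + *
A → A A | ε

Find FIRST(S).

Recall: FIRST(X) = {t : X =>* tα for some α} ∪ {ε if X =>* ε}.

We compute FIRST(S) using the standard algorithm.
FIRST(A) = {ε}
FIRST(S) = {*, +}
Therefore, FIRST(S) = {*, +}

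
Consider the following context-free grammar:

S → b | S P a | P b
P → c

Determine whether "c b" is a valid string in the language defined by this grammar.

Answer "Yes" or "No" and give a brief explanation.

Yes - a valid derivation exists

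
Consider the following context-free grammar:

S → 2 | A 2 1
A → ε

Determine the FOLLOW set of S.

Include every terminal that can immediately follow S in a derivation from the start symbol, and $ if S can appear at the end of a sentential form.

We compute FOLLOW(S) using the standard algorithm.
FOLLOW(S) starts with {$}.
FIRST(A) = {ε}
FIRST(S) = {2}
FOLLOW(A) = {2}
FOLLOW(S) = {$}
Therefore, FOLLOW(S) = {$}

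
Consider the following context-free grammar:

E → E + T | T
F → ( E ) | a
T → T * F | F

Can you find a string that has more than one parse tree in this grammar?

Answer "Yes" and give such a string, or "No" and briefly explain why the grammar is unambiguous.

No - the grammar is unambiguous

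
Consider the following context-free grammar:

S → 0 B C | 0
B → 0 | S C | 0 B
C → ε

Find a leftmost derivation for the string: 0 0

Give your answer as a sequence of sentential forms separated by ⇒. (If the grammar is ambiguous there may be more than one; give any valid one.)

S ⇒ 0 B C ⇒ 0 S C C ⇒ 0 0 C C ⇒ 0 0 C ⇒ 0 0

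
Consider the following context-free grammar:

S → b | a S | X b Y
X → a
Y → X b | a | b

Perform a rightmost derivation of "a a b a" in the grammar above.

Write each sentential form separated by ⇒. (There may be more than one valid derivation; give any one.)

S ⇒ a S ⇒ a X b Y ⇒ a X b a ⇒ a a b a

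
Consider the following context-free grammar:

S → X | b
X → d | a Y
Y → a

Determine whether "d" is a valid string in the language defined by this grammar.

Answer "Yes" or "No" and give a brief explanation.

Yes - a valid derivation exists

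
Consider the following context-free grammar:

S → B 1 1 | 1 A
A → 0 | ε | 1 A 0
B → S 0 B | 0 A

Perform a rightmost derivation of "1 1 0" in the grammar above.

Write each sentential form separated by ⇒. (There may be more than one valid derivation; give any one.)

S ⇒ 1 A ⇒ 1 1 A 0 ⇒ 1 1 0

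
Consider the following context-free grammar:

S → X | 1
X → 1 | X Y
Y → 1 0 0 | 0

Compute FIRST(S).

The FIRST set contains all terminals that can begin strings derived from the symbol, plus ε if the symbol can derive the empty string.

We compute FIRST(S) using the standard algorithm.
FIRST(S) = {1}
FIRST(X) = {1}
FIRST(Y) = {0, 1}
Therefore, FIRST(S) = {1}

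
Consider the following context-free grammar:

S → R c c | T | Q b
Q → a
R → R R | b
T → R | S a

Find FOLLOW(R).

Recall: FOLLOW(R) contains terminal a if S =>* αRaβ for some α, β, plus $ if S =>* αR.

We compute FOLLOW(R) using the standard algorithm.
FOLLOW(S) starts with {$}.
FIRST(Q) = {a}
FIRST(R) = {b}
FIRST(S) = {a, b}
FIRST(T) = {a, b}
FOLLOW(Q) = {b}
FOLLOW(R) = {$, a, b, c}
FOLLOW(S) = {$, a}
FOLLOW(T) = {$, a}
Therefore, FOLLOW(R) = {$, a, b, c}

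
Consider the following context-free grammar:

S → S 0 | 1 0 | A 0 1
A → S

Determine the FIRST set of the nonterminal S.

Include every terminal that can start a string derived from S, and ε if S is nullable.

We compute FIRST(S) using the standard algorithm.
FIRST(A) = {1}
FIRST(S) = {1}
Therefore, FIRST(S) = {1}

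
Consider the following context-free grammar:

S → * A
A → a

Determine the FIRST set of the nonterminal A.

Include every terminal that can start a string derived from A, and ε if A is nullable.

We compute FIRST(A) using the standard algorithm.
FIRST(A) = {a}
FIRST(S) = {*}
Therefore, FIRST(A) = {a}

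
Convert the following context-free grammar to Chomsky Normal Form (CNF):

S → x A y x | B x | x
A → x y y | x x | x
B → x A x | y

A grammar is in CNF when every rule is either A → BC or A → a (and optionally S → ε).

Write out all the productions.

TX → x; TY → y; S → x; A → x; B → y; S → TX X0; X0 → A X1; X1 → TY TX; S → B TX; A → TX X2; X2 → TY TY; A → TX TX; B → TX X3; X3 → A TX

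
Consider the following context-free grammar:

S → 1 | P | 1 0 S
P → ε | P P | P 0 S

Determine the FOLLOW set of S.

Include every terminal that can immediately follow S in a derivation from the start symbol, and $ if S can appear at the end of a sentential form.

We compute FOLLOW(S) using the standard algorithm.
FOLLOW(S) starts with {$}.
FIRST(P) = {0, ε}
FIRST(S) = {0, 1, ε}
FOLLOW(P) = {$, 0}
FOLLOW(S) = {$, 0}
Therefore, FOLLOW(S) = {$, 0}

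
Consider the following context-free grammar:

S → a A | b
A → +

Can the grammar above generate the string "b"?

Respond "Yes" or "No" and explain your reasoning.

Yes - a valid derivation exists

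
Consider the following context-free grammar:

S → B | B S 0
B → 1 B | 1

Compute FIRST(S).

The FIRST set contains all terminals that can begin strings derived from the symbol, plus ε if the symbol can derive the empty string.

We compute FIRST(S) using the standard algorithm.
FIRST(B) = {1}
FIRST(S) = {1}
Therefore, FIRST(S) = {1}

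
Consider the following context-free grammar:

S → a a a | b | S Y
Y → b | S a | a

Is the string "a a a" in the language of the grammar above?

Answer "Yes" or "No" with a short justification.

Yes - a valid derivation exists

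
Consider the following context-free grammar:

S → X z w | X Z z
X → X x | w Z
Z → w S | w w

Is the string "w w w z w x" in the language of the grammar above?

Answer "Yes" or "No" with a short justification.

No - no valid derivation exists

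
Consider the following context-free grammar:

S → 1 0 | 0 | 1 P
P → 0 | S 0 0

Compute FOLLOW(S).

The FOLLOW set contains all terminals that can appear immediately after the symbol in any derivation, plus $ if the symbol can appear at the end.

We compute FOLLOW(S) using the standard algorithm.
FOLLOW(S) starts with {$}.
FIRST(P) = {0, 1}
FIRST(S) = {0, 1}
FOLLOW(P) = {$, 0}
FOLLOW(S) = {$, 0}
Therefore, FOLLOW(S) = {$, 0}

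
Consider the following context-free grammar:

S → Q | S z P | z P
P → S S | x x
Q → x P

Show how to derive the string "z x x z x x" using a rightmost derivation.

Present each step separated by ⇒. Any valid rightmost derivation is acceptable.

S ⇒ S z P ⇒ S z x x ⇒ z P z x x ⇒ z x x z x x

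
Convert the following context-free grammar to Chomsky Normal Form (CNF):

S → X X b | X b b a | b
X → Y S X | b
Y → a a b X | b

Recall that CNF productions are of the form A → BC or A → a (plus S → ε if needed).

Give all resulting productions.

TB → b; TA → a; S → b; X → b; Y → b; S → X X0; X0 → X TB; S → X X1; X1 → TB X2; X2 → TB TA; X → Y X3; X3 → S X; Y → TA X4; X4 → TA X5; X5 → TB X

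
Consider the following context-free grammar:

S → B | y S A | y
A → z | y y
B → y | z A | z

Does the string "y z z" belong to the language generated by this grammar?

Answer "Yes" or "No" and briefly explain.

Yes - a valid derivation exists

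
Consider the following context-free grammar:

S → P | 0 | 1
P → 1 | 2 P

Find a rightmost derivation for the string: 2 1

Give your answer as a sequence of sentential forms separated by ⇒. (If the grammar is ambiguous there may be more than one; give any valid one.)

S ⇒ P ⇒ 2 P ⇒ 2 1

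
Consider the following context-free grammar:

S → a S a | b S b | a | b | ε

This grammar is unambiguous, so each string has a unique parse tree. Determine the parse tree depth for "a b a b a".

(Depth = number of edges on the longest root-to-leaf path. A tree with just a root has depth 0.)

3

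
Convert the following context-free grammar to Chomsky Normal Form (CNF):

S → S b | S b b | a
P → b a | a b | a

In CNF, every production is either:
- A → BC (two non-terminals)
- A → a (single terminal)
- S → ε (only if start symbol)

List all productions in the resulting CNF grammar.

TB → b; S → a; TA → a; P → a; S → S TB; S → S X0; X0 → TB TB; P → TB TA; P → TA TB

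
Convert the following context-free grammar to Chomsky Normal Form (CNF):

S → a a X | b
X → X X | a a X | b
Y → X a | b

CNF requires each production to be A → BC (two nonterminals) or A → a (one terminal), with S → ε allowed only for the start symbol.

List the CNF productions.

TA → a; S → b; X → b; Y → b; S → TA X0; X0 → TA X; X → X X; X → TA X1; X1 → TA X; Y → X TA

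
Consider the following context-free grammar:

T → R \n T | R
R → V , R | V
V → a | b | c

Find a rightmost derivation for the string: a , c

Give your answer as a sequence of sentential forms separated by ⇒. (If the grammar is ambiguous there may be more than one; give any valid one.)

T ⇒ R ⇒ V , R ⇒ V , V ⇒ V , c ⇒ a , c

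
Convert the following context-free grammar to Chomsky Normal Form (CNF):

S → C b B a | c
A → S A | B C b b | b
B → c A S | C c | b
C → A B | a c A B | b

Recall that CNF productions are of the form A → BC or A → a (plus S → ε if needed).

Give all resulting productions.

TB → b; TA → a; S → c; A → b; TC → c; B → b; C → b; S → C X0; X0 → TB X1; X1 → B TA; A → S A; A → B X2; X2 → C X3; X3 → TB TB; B → TC X4; X4 → A S; B → C TC; C → A B; C → TA X5; X5 → TC X6; X6 → A B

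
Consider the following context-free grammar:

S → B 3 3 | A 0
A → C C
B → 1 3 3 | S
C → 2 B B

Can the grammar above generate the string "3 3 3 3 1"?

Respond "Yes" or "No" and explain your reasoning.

No - no valid derivation exists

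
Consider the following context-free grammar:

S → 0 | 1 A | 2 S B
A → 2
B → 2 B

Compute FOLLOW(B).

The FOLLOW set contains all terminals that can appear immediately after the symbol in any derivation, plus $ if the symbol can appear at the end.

We compute FOLLOW(B) using the standard algorithm.
FOLLOW(S) starts with {$}.
FIRST(A) = {2}
FIRST(B) = {2}
FIRST(S) = {0, 1, 2}
FOLLOW(A) = {$, 2}
FOLLOW(B) = {$, 2}
FOLLOW(S) = {$, 2}
Therefore, FOLLOW(B) = {$, 2}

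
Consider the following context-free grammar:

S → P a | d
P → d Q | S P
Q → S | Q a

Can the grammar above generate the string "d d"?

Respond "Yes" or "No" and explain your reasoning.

No - no valid derivation exists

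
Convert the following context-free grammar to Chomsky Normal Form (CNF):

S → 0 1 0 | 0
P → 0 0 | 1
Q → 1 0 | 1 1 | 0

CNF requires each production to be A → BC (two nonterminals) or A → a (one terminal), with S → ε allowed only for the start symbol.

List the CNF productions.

T0 → 0; T1 → 1; S → 0; P → 1; Q → 0; S → T0 X0; X0 → T1 T0; P → T0 T0; Q → T1 T0; Q → T1 T1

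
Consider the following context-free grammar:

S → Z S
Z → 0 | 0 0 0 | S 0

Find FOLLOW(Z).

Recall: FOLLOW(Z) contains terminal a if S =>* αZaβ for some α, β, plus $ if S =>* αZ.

We compute FOLLOW(Z) using the standard algorithm.
FOLLOW(S) starts with {$}.
FIRST(S) = {0}
FIRST(Z) = {0}
FOLLOW(S) = {$, 0}
FOLLOW(Z) = {0}
Therefore, FOLLOW(Z) = {0}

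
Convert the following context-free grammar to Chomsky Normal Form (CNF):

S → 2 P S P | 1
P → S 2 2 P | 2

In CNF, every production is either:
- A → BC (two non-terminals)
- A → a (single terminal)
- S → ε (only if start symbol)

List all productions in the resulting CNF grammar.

T2 → 2; S → 1; P → 2; S → T2 X0; X0 → P X1; X1 → S P; P → S X2; X2 → T2 X3; X3 → T2 P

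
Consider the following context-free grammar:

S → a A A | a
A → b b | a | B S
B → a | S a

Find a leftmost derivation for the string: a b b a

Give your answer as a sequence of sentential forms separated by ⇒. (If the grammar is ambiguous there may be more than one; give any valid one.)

S ⇒ a A A ⇒ a b b A ⇒ a b b a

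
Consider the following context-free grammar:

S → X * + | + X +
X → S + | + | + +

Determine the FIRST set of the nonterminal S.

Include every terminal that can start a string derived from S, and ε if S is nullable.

We compute FIRST(S) using the standard algorithm.
FIRST(S) = {+}
FIRST(X) = {+}
Therefore, FIRST(S) = {+}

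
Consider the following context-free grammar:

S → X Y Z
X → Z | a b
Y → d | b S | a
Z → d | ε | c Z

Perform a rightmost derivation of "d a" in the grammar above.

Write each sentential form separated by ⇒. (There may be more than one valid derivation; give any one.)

S ⇒ X Y Z ⇒ X Y ⇒ X a ⇒ Z a ⇒ d a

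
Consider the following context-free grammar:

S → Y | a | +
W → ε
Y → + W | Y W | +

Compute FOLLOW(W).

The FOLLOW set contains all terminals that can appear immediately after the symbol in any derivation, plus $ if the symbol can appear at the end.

We compute FOLLOW(W) using the standard algorithm.
FOLLOW(S) starts with {$}.
FIRST(S) = {+, a}
FIRST(W) = {ε}
FIRST(Y) = {+}
FOLLOW(S) = {$}
FOLLOW(W) = {$}
FOLLOW(Y) = {$}
Therefore, FOLLOW(W) = {$}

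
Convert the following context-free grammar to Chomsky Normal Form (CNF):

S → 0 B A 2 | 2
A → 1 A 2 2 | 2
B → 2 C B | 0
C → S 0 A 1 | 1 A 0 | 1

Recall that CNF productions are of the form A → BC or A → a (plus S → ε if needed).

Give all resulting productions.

T0 → 0; T2 → 2; S → 2; T1 → 1; A → 2; B → 0; C → 1; S → T0 X0; X0 → B X1; X1 → A T2; A → T1 X2; X2 → A X3; X3 → T2 T2; B → T2 X4; X4 → C B; C → S X5; X5 → T0 X6; X6 → A T1; C → T1 X7; X7 → A T0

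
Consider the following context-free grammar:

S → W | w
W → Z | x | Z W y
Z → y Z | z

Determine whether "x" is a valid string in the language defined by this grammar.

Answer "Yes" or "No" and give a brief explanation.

Yes - a valid derivation exists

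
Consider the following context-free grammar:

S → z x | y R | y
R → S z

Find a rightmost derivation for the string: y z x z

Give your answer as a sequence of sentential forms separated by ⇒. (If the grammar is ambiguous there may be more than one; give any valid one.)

S ⇒ y R ⇒ y S z ⇒ y z x z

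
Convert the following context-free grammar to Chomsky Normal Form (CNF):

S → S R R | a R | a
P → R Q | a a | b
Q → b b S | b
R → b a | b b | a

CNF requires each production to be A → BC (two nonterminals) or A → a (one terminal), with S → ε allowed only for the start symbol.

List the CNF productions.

TA → a; S → a; P → b; TB → b; Q → b; R → a; S → S X0; X0 → R R; S → TA R; P → R Q; P → TA TA; Q → TB X1; X1 → TB S; R → TB TA; R → TB TB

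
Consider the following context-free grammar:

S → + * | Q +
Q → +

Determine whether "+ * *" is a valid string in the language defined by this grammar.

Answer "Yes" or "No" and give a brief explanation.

No - no valid derivation exists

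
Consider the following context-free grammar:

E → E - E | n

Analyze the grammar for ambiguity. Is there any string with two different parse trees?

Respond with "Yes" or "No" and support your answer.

Yes - the string 'n - n - n - n - n - n' has two distinct parse trees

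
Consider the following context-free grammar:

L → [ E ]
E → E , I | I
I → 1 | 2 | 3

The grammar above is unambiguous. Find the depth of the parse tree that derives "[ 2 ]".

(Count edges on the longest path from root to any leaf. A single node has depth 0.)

3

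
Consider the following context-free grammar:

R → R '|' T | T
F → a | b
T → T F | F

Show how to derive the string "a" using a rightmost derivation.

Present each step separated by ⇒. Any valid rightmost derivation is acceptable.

R ⇒ T ⇒ F ⇒ a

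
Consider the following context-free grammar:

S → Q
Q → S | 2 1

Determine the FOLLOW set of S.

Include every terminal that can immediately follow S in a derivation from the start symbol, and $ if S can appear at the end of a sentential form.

We compute FOLLOW(S) using the standard algorithm.
FOLLOW(S) starts with {$}.
FIRST(Q) = {2}
FIRST(S) = {2}
FOLLOW(Q) = {$}
FOLLOW(S) = {$}
Therefore, FOLLOW(S) = {$}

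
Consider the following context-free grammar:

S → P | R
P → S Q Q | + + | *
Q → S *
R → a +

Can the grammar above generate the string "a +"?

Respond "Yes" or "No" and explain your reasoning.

Yes - a valid derivation exists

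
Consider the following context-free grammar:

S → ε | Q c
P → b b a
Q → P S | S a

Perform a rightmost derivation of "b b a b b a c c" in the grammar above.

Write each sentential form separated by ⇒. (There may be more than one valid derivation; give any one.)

S ⇒ Q c ⇒ P S c ⇒ P Q c c ⇒ P P S c c ⇒ P P c c ⇒ P b b a c c ⇒ b b a b b a c c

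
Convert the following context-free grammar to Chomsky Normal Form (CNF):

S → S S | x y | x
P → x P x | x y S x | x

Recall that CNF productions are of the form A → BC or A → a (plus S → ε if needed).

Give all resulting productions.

TX → x; TY → y; S → x; P → x; S → S S; S → TX TY; P → TX X0; X0 → P TX; P → TX X1; X1 → TY X2; X2 → S TX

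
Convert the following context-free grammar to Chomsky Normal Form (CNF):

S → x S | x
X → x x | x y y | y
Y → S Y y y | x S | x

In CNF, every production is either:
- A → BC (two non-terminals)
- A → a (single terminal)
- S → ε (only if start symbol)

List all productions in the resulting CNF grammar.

TX → x; S → x; TY → y; X → y; Y → x; S → TX S; X → TX TX; X → TX X0; X0 → TY TY; Y → S X1; X1 → Y X2; X2 → TY TY; Y → TX S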